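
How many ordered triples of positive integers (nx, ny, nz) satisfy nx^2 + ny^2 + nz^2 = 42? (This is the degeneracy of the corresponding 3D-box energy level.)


Enumerate all (nx, ny, nz) with nx^2 + ny^2 + nz^2 = 42:
(1,4,5)
(1,5,4)
(4,1,5)
(4,5,1)
(5,1,4)
(5,4,1)
Total degeneracy = 6

6


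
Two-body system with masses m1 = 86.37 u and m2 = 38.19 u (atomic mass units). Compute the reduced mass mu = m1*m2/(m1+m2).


mu = m1 * m2 / (m1 + m2)
= 86.37 * 38.19 / (86.37 + 38.19)
= 3298.4703 / 124.56
= 26.481 u

26.481


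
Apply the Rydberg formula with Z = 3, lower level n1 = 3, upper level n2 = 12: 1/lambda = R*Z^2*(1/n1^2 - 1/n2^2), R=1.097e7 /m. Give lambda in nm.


1/lambda = R * Z^2 * (1/n1^2 - 1/n2^2)
= 1.097e7 * 3^2 * (1/3^2 - 1/12^2)
= 1.097e7 * 9 * (0.111111 - 0.006944)
= 1.0284e+07 /m
lambda = 1 / 1.0284e+07
= 97.2349 nm

97.2349


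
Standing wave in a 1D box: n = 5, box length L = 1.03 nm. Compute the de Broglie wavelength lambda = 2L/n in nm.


lambda = 2L / n
= 2 * 1.03 / 5
= 2.06 / 5
= 0.412 nm

0.412


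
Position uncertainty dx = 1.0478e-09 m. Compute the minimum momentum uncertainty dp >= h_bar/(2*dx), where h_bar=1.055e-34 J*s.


dp = h_bar / (2 * dx)
= 1.055e-34 / (2 * 1.0478e-09)
= 1.055e-34 / 2.0956e-09
= 5.0344e-26 kg*m/s

5.0344e-26


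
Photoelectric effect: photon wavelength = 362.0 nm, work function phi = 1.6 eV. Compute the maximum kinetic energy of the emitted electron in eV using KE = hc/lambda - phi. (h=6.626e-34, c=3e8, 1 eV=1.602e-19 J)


E_photon = hc / lambda
= (6.626e-34)(3e8) / (362.0e-9)
= 5.4912e-19 J
= 3.4277 eV
KE = E_photon - phi
= 3.4277 - 1.6
= 1.8277 eV

1.8277


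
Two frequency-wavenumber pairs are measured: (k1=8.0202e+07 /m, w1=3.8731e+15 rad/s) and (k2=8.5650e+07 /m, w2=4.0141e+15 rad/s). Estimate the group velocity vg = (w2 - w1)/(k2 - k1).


vg = (w2 - w1) / (k2 - k1)
= (4.0141e+15 - 3.8731e+15) / (8.5650e+07 - 8.0202e+07)
= 1.4100e+14 / 5.4480e+06
= 2.5881e+07 m/s

2.5881e+07


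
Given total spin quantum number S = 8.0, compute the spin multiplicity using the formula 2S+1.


Spin multiplicity = 2S + 1
= 2 * 8.0 + 1
= 16.0 + 1
= 17

17


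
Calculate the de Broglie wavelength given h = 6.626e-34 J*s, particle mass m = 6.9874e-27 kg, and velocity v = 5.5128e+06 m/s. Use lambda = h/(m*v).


lambda = h / (m * v)
= 6.626e-34 / (6.9874e-27 * 5.5128e+06)
= 6.626e-34 / 3.8520e-20
= 1.7201e-14 m

1.7201e-14


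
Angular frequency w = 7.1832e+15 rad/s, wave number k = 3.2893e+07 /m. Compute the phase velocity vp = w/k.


vp = w / k
= 7.1832e+15 / 3.2893e+07
= 2.1838e+08 m/s

2.1838e+08


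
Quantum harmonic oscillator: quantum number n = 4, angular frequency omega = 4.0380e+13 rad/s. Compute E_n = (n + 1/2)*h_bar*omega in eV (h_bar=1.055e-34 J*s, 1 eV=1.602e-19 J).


E = (n + 1/2) * h_bar * omega
= (4 + 0.5) * 1.055e-34 * 4.0380e+13
= 4.5 * 4.2601e-21
= 1.9170e-20 J
= 0.1197 eV

0.1197


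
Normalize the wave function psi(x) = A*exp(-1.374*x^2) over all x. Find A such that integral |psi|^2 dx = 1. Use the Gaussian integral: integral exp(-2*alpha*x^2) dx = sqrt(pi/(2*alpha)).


integral |psi|^2 dx = A^2 * sqrt(pi/(2*alpha)) = 1
A^2 = sqrt(2*alpha/pi)
= sqrt(2 * 1.374 / pi)
= 0.935262
A = sqrt(0.935262)
= 0.9671

0.9671


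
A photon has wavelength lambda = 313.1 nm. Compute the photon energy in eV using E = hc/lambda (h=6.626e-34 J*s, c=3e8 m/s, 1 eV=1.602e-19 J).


E = hc / lambda
= (6.626e-34)(3e8) / (313.1e-9)
= 1.9878e-25 / 3.1310e-07
= 6.3488e-19 J
Converting to eV: 6.3488e-19 / 1.602e-19
= 3.963 eV

3.963


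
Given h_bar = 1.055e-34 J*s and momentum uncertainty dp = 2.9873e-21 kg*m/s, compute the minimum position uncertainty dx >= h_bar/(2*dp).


dx = h_bar / (2 * dp)
= 1.055e-34 / (2 * 2.9873e-21)
= 1.055e-34 / 5.9746e-21
= 1.7658e-14 m

1.7658e-14


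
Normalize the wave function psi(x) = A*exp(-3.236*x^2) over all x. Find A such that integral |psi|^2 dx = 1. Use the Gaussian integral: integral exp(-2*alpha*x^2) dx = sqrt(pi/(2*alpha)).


integral |psi|^2 dx = A^2 * sqrt(pi/(2*alpha)) = 1
A^2 = sqrt(2*alpha/pi)
= sqrt(2 * 3.236 / pi)
= 1.435305
A = sqrt(1.435305)
= 1.198

1.198


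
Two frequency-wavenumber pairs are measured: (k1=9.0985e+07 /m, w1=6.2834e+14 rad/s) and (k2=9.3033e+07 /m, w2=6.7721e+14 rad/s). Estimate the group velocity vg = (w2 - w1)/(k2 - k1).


vg = (w2 - w1) / (k2 - k1)
= (6.7721e+14 - 6.2834e+14) / (9.3033e+07 - 9.0985e+07)
= 4.8870e+13 / 2.0480e+06
= 2.3862e+07 m/s

2.3862e+07


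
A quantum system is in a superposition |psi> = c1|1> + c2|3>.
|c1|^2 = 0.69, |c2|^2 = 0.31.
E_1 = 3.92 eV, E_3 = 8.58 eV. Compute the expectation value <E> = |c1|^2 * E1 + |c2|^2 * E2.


<E> = |c1|^2 * E1 + |c2|^2 * E2
= 0.69 * 3.92 + 0.31 * 8.58
= 2.7048 + 2.6598
= 5.3646 eV

5.3646


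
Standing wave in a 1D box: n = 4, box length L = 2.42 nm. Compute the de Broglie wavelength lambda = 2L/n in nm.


lambda = 2L / n
= 2 * 2.42 / 4
= 4.84 / 4
= 1.21 nm

1.21


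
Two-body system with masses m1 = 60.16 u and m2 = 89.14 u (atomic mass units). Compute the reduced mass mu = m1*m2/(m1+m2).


mu = m1 * m2 / (m1 + m2)
= 60.16 * 89.14 / (60.16 + 89.14)
= 5362.6624 / 149.3
= 35.9187 u

35.9187


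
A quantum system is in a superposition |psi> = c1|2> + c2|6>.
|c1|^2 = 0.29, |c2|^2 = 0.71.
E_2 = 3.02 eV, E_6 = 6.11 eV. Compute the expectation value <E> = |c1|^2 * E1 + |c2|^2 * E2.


<E> = |c1|^2 * E1 + |c2|^2 * E2
= 0.29 * 3.02 + 0.71 * 6.11
= 0.8758 + 4.3381
= 5.2139 eV

5.2139


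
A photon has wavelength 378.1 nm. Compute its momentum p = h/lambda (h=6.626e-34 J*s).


p = h / lambda
= 6.626e-34 / (378.1e-9)
= 6.626e-34 / 3.7810e-07
= 1.7524e-27 kg*m/s

1.7524e-27


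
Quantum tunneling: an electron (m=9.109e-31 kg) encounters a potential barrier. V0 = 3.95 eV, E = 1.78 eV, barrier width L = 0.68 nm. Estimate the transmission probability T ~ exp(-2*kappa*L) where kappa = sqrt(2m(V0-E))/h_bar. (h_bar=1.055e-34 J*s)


V0 - E = 2.17 eV = 3.4763e-19 J
kappa = sqrt(2 * m * (V0-E)) / h_bar
= sqrt(2 * 9.109e-31 * 3.4763e-19) / 1.055e-34
= 7.5433e+09 /m
2*kappa*L = 2 * 7.5433e+09 * 0.68e-9
= 10.2588
T = exp(-10.2588) = 3.504660e-05

3.504660e-05


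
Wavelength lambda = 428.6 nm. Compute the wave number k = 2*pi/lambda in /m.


k = 2 * pi / lambda
= 6.2832 / (428.6e-9)
= 6.2832 / 4.2860e-07
= 1.4660e+07 /m

1.4660e+07


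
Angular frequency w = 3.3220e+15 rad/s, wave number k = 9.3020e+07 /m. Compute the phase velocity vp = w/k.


vp = w / k
= 3.3220e+15 / 9.3020e+07
= 3.5713e+07 m/s

3.5713e+07


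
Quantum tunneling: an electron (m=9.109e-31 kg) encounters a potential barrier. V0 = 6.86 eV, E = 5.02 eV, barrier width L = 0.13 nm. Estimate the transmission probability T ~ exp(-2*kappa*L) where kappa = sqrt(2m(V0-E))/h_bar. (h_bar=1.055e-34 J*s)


V0 - E = 1.84 eV = 2.9477e-19 J
kappa = sqrt(2 * m * (V0-E)) / h_bar
= sqrt(2 * 9.109e-31 * 2.9477e-19) / 1.055e-34
= 6.9461e+09 /m
2*kappa*L = 2 * 6.9461e+09 * 0.13e-9
= 1.806
T = exp(-1.806) = 1.643144e-01

1.643144e-01


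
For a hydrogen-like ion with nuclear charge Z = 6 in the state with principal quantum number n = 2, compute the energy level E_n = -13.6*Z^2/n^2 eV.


E_n = -13.6 * Z^2 / n^2
= -13.6 * 6^2 / 2^2
= -13.6 * 36 / 4
= -122.4 eV

-122.4


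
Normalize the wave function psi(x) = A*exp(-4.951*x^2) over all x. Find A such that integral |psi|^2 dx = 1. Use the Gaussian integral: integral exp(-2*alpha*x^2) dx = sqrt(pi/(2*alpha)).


integral |psi|^2 dx = A^2 * sqrt(pi/(2*alpha)) = 1
A^2 = sqrt(2*alpha/pi)
= sqrt(2 * 4.951 / pi)
= 1.77536
A = sqrt(1.77536)
= 1.3324

1.3324


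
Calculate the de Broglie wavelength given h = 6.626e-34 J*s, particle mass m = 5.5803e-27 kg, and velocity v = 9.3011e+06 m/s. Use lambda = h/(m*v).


lambda = h / (m * v)
= 6.626e-34 / (5.5803e-27 * 9.3011e+06)
= 6.626e-34 / 5.1903e-20
= 1.2766e-14 m

1.2766e-14


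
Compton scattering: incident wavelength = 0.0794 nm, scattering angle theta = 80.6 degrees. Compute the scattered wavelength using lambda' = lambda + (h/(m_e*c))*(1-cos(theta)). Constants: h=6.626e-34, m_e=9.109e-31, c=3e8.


Compton wavelength: h/(m_e*c) = 2.4247e-12 m
d_lambda = 2.4247e-12 * (1 - cos(80.6 deg))
= 2.4247e-12 * 0.836674
= 2.0287e-12 m = 0.002029 nm
lambda' = 0.0794 + 0.002029
= 0.081429 nm

0.081429


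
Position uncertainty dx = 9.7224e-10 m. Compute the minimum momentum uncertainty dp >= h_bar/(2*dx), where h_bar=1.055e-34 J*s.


dp = h_bar / (2 * dx)
= 1.055e-34 / (2 * 9.7224e-10)
= 1.055e-34 / 1.9445e-09
= 5.4256e-26 kg*m/s

5.4256e-26


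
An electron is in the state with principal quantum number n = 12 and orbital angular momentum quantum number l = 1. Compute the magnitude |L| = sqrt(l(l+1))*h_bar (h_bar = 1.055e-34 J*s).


L = sqrt(l*(l+1)) * h_bar
= sqrt(1 * 2) * 1.055e-34
= sqrt(2) * 1.055e-34
= 1.4142 * 1.055e-34
= 1.4920e-34 J*s

1.4920e-34


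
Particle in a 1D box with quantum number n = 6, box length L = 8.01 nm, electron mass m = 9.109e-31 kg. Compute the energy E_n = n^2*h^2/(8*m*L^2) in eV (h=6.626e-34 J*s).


E = n^2 * h^2 / (8 * m * L^2)
= 6^2 * (6.626e-34)^2 / (8 * 9.109e-31 * (8.01e-9)^2)
= 36 * 4.3904e-67 / (8 * 9.109e-31 * 6.4160e-17)
= 3.3805e-20 J
= 0.211 eV

0.211


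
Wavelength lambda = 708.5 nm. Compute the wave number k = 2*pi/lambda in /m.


k = 2 * pi / lambda
= 6.2832 / (708.5e-9)
= 6.2832 / 7.0850e-07
= 8.8683e+06 /m

8.8683e+06


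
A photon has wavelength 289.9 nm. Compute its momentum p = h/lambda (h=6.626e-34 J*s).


p = h / lambda
= 6.626e-34 / (289.9e-9)
= 6.626e-34 / 2.8990e-07
= 2.2856e-27 kg*m/s

2.2856e-27


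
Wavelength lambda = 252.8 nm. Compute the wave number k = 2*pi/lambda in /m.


k = 2 * pi / lambda
= 6.2832 / (252.8e-9)
= 6.2832 / 2.5280e-07
= 2.4854e+07 /m

2.4854e+07


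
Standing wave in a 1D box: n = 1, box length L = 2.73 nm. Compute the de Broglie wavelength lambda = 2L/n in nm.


lambda = 2L / n
= 2 * 2.73 / 1
= 5.46 / 1
= 5.46 nm

5.46


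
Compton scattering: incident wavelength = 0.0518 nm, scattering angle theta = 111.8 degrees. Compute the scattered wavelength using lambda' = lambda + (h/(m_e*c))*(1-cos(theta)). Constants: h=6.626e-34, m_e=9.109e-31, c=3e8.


Compton wavelength: h/(m_e*c) = 2.4247e-12 m
d_lambda = 2.4247e-12 * (1 - cos(111.8 deg))
= 2.4247e-12 * 1.371368
= 3.3252e-12 m = 0.003325 nm
lambda' = 0.0518 + 0.003325
= 0.055125 nm

0.055125


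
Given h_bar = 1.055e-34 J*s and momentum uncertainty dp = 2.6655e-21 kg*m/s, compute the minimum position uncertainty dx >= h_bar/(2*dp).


dx = h_bar / (2 * dp)
= 1.055e-34 / (2 * 2.6655e-21)
= 1.055e-34 / 5.3310e-21
= 1.9790e-14 m

1.9790e-14


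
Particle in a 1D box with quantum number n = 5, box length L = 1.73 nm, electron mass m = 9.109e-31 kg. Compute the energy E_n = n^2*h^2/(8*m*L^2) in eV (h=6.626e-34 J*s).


E = n^2 * h^2 / (8 * m * L^2)
= 5^2 * (6.626e-34)^2 / (8 * 9.109e-31 * (1.73e-9)^2)
= 25 * 4.3904e-67 / (8 * 9.109e-31 * 2.9929e-18)
= 5.0326e-19 J
= 3.1414 eV

3.1414


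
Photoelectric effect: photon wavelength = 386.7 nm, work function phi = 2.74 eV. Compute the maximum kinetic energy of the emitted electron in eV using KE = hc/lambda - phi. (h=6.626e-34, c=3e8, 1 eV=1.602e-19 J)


E_photon = hc / lambda
= (6.626e-34)(3e8) / (386.7e-9)
= 5.1404e-19 J
= 3.2088 eV
KE = E_photon - phi
= 3.2088 - 2.74
= 0.4688 eV

0.4688


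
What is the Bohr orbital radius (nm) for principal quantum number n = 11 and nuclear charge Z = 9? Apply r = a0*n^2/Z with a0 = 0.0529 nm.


r = a0 * n^2 / Z
= 0.0529 * 11^2 / 9
= 0.0529 * 121 / 9
= 0.7112 nm

0.7112


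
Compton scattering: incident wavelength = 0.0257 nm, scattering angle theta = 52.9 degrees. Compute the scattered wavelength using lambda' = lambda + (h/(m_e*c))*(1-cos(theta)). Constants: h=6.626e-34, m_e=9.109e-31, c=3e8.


Compton wavelength: h/(m_e*c) = 2.4247e-12 m
d_lambda = 2.4247e-12 * (1 - cos(52.9 deg))
= 2.4247e-12 * 0.396792
= 9.6210e-13 m = 0.000962 nm
lambda' = 0.0257 + 0.000962
= 0.026662 nm

0.026662


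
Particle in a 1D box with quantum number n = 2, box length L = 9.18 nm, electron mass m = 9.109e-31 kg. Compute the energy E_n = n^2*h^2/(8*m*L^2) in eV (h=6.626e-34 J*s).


E = n^2 * h^2 / (8 * m * L^2)
= 2^2 * (6.626e-34)^2 / (8 * 9.109e-31 * (9.18e-9)^2)
= 4 * 4.3904e-67 / (8 * 9.109e-31 * 8.4272e-17)
= 2.8597e-21 J
= 0.0179 eV

0.0179


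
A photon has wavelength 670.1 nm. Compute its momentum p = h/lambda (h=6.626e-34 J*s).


p = h / lambda
= 6.626e-34 / (670.1e-9)
= 6.626e-34 / 6.7010e-07
= 9.8881e-28 kg*m/s

9.8881e-28


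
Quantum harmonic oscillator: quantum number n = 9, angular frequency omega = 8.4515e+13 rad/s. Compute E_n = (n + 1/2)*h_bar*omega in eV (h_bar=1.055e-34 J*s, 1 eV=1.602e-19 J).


E = (n + 1/2) * h_bar * omega
= (9 + 0.5) * 1.055e-34 * 8.4515e+13
= 9.5 * 8.9163e-21
= 8.4705e-20 J
= 0.5287 eV

0.5287


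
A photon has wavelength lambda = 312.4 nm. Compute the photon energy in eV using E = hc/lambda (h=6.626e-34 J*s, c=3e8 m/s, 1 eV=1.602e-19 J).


E = hc / lambda
= (6.626e-34)(3e8) / (312.4e-9)
= 1.9878e-25 / 3.1240e-07
= 6.3630e-19 J
Converting to eV: 6.3630e-19 / 1.602e-19
= 3.9719 eV

3.9719


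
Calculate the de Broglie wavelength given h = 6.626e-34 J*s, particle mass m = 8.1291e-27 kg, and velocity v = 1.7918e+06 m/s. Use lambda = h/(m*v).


lambda = h / (m * v)
= 6.626e-34 / (8.1291e-27 * 1.7918e+06)
= 6.626e-34 / 1.4566e-20
= 4.5490e-14 m

4.5490e-14


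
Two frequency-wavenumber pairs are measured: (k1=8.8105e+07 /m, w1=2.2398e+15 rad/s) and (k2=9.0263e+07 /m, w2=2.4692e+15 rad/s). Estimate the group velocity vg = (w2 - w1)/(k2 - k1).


vg = (w2 - w1) / (k2 - k1)
= (2.4692e+15 - 2.2398e+15) / (9.0263e+07 - 8.8105e+07)
= 2.2940e+14 / 2.1580e+06
= 1.0630e+08 m/s

1.0630e+08


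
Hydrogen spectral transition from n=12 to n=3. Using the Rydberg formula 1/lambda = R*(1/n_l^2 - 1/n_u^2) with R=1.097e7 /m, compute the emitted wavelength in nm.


1/lambda = R * (1/n_l^2 - 1/n_u^2)
= 1.097e7 * (1/3^2 - 1/12^2)
= 1.097e7 * (0.111111 - 0.006944)
= 1.097e7 * 0.104167
= 1.1427e+06 /m
lambda = 1 / 1.1427e+06 = 875.1139 nm

875.1139


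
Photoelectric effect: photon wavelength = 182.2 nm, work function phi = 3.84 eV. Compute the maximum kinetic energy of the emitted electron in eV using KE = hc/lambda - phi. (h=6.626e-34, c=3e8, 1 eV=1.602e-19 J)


E_photon = hc / lambda
= (6.626e-34)(3e8) / (182.2e-9)
= 1.0910e-18 J
= 6.8102 eV
KE = E_photon - phi
= 6.8102 - 3.84
= 2.9702 eV

2.9702


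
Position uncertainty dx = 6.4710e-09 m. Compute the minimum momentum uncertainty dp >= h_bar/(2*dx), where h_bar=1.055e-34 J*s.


dp = h_bar / (2 * dx)
= 1.055e-34 / (2 * 6.4710e-09)
= 1.055e-34 / 1.2942e-08
= 8.1518e-27 kg*m/s

8.1518e-27


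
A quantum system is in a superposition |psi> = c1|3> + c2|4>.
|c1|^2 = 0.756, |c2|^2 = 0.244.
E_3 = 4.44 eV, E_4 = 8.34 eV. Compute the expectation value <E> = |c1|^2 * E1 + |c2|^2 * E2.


<E> = |c1|^2 * E1 + |c2|^2 * E2
= 0.756 * 4.44 + 0.244 * 8.34
= 3.3566 + 2.035
= 5.3916 eV

5.3916


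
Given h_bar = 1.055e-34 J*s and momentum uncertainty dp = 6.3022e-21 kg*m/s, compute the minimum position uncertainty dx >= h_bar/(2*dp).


dx = h_bar / (2 * dp)
= 1.055e-34 / (2 * 6.3022e-21)
= 1.055e-34 / 1.2604e-20
= 8.3701e-15 m

8.3701e-15


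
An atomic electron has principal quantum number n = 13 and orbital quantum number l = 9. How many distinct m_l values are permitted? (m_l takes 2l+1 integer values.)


m_l ranges from -l to +l in integer steps
So m_l goes from -9 to +9
Count = 2l + 1 = 2*9 + 1
= 19

19


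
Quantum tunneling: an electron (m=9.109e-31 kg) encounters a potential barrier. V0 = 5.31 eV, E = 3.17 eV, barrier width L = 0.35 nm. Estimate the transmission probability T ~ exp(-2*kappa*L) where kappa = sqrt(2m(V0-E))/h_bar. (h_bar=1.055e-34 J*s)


V0 - E = 2.14 eV = 3.4283e-19 J
kappa = sqrt(2 * m * (V0-E)) / h_bar
= sqrt(2 * 9.109e-31 * 3.4283e-19) / 1.055e-34
= 7.4909e+09 /m
2*kappa*L = 2 * 7.4909e+09 * 0.35e-9
= 5.2437
T = exp(-5.2437) = 5.280922e-03

5.280922e-03


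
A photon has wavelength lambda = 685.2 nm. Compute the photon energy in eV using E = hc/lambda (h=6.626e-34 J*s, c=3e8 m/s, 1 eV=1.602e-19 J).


E = hc / lambda
= (6.626e-34)(3e8) / (685.2e-9)
= 1.9878e-25 / 6.8520e-07
= 2.9011e-19 J
Converting to eV: 2.9011e-19 / 1.602e-19
= 1.8109 eV

1.8109


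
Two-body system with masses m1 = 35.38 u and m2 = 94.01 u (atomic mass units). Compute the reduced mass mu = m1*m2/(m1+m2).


mu = m1 * m2 / (m1 + m2)
= 35.38 * 94.01 / (35.38 + 94.01)
= 3326.0738 / 129.39
= 25.7058 u

25.7058


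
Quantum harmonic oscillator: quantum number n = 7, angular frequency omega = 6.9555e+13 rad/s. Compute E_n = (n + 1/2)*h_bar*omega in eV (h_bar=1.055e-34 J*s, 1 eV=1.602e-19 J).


E = (n + 1/2) * h_bar * omega
= (7 + 0.5) * 1.055e-34 * 6.9555e+13
= 7.5 * 7.3381e-21
= 5.5035e-20 J
= 0.3435 eV

0.3435


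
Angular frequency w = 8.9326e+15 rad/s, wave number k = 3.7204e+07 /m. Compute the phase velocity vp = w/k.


vp = w / k
= 8.9326e+15 / 3.7204e+07
= 2.4010e+08 m/s

2.4010e+08


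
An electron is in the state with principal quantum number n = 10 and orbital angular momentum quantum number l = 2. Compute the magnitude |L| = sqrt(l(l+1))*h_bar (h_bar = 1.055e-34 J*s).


L = sqrt(l*(l+1)) * h_bar
= sqrt(2 * 3) * 1.055e-34
= sqrt(6) * 1.055e-34
= 2.4495 * 1.055e-34
= 2.5842e-34 J*s

2.5842e-34


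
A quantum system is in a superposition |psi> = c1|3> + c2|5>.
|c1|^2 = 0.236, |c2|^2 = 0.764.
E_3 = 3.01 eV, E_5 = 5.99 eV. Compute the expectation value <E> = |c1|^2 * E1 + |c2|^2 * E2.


<E> = |c1|^2 * E1 + |c2|^2 * E2
= 0.236 * 3.01 + 0.764 * 5.99
= 0.7104 + 4.5764
= 5.2867 eV

5.2867


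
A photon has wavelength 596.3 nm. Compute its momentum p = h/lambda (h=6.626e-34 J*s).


p = h / lambda
= 6.626e-34 / (596.3e-9)
= 6.626e-34 / 5.9630e-07
= 1.1112e-27 kg*m/s

1.1112e-27


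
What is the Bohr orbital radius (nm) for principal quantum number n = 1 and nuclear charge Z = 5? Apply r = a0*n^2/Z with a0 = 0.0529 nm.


r = a0 * n^2 / Z
= 0.0529 * 1^2 / 5
= 0.0529 * 1 / 5
= 0.0106 nm

0.0106


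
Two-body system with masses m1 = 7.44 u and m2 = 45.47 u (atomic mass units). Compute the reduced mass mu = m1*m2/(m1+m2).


mu = m1 * m2 / (m1 + m2)
= 7.44 * 45.47 / (7.44 + 45.47)
= 338.2968 / 52.91
= 6.3938 u

6.3938


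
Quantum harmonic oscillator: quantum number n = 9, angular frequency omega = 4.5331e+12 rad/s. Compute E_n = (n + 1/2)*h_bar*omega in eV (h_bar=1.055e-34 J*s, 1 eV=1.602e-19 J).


E = (n + 1/2) * h_bar * omega
= (9 + 0.5) * 1.055e-34 * 4.5331e+12
= 9.5 * 4.7824e-22
= 4.5433e-21 J
= 0.0284 eV

0.0284


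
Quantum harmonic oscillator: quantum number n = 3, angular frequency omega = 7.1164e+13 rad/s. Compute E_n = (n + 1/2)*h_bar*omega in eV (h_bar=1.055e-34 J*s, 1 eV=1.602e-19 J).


E = (n + 1/2) * h_bar * omega
= (3 + 0.5) * 1.055e-34 * 7.1164e+13
= 3.5 * 7.5078e-21
= 2.6277e-20 J
= 0.164 eV

0.164


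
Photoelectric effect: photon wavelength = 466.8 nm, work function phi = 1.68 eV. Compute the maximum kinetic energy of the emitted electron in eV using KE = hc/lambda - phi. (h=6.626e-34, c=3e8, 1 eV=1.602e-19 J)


E_photon = hc / lambda
= (6.626e-34)(3e8) / (466.8e-9)
= 4.2584e-19 J
= 2.6581 eV
KE = E_photon - phi
= 2.6581 - 1.68
= 0.9781 eV

0.9781


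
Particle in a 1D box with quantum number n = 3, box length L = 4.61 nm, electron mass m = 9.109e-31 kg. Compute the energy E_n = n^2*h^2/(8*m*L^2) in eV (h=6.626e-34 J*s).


E = n^2 * h^2 / (8 * m * L^2)
= 3^2 * (6.626e-34)^2 / (8 * 9.109e-31 * (4.61e-9)^2)
= 9 * 4.3904e-67 / (8 * 9.109e-31 * 2.1252e-17)
= 2.5514e-20 J
= 0.1593 eV

0.1593


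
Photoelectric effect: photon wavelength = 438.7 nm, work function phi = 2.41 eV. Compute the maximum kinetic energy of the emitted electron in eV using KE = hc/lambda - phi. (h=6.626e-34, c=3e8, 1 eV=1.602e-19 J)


E_photon = hc / lambda
= (6.626e-34)(3e8) / (438.7e-9)
= 4.5311e-19 J
= 2.8284 eV
KE = E_photon - phi
= 2.8284 - 2.41
= 0.4184 eV

0.4184


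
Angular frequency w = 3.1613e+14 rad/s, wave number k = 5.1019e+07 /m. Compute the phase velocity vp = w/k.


vp = w / k
= 3.1613e+14 / 5.1019e+07
= 6.1963e+06 m/s

6.1963e+06


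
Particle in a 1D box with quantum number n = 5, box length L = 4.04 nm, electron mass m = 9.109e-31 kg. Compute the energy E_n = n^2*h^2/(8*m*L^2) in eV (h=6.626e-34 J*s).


E = n^2 * h^2 / (8 * m * L^2)
= 5^2 * (6.626e-34)^2 / (8 * 9.109e-31 * (4.04e-9)^2)
= 25 * 4.3904e-67 / (8 * 9.109e-31 * 1.6322e-17)
= 9.2283e-20 J
= 0.576 eV

0.576


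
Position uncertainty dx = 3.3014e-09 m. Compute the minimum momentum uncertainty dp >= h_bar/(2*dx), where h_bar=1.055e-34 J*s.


dp = h_bar / (2 * dx)
= 1.055e-34 / (2 * 3.3014e-09)
= 1.055e-34 / 6.6028e-09
= 1.5978e-26 kg*m/s

1.5978e-26


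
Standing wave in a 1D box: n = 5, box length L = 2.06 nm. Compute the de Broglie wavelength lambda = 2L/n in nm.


lambda = 2L / n
= 2 * 2.06 / 5
= 4.12 / 5
= 0.824 nm

0.824


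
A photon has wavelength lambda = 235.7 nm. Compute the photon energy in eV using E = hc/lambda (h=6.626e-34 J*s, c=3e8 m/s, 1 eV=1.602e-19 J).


E = hc / lambda
= (6.626e-34)(3e8) / (235.7e-9)
= 1.9878e-25 / 2.3570e-07
= 8.4336e-19 J
Converting to eV: 8.4336e-19 / 1.602e-19
= 5.2644 eV

5.2644


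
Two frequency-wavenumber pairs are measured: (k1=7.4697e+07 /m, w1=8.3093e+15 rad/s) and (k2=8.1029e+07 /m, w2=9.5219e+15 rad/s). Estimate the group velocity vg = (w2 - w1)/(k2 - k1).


vg = (w2 - w1) / (k2 - k1)
= (9.5219e+15 - 8.3093e+15) / (8.1029e+07 - 7.4697e+07)
= 1.2126e+15 / 6.3320e+06
= 1.9150e+08 m/s

1.9150e+08


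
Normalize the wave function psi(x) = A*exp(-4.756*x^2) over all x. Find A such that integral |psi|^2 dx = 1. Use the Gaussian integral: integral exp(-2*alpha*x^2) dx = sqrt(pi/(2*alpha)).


integral |psi|^2 dx = A^2 * sqrt(pi/(2*alpha)) = 1
A^2 = sqrt(2*alpha/pi)
= sqrt(2 * 4.756 / pi)
= 1.740047
A = sqrt(1.740047)
= 1.3191

1.3191


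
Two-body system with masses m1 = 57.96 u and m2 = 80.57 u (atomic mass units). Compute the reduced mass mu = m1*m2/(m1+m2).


mu = m1 * m2 / (m1 + m2)
= 57.96 * 80.57 / (57.96 + 80.57)
= 4669.8372 / 138.53
= 33.7099 u

33.7099


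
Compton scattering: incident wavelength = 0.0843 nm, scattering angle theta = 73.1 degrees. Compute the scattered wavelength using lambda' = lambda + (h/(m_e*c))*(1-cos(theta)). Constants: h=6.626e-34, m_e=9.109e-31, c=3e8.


Compton wavelength: h/(m_e*c) = 2.4247e-12 m
d_lambda = 2.4247e-12 * (1 - cos(73.1 deg))
= 2.4247e-12 * 0.709298
= 1.7198e-12 m = 0.00172 nm
lambda' = 0.0843 + 0.00172
= 0.08602 nm

0.08602


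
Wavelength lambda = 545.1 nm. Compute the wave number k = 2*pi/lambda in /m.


k = 2 * pi / lambda
= 6.2832 / (545.1e-9)
= 6.2832 / 5.4510e-07
= 1.1527e+07 /m

1.1527e+07


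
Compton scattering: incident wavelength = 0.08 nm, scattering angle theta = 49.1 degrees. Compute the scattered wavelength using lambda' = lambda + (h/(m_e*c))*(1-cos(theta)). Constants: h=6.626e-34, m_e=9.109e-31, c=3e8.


Compton wavelength: h/(m_e*c) = 2.4247e-12 m
d_lambda = 2.4247e-12 * (1 - cos(49.1 deg))
= 2.4247e-12 * 0.345259
= 8.3715e-13 m = 0.000837 nm
lambda' = 0.08 + 0.000837
= 0.080837 nm

0.080837


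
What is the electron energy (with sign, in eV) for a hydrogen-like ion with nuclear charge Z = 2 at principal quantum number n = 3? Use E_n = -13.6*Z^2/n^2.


E_n = -13.6 * Z^2 / n^2
= -13.6 * 2^2 / 3^2
= -13.6 * 4 / 9
= -6.0444 eV

-6.0444


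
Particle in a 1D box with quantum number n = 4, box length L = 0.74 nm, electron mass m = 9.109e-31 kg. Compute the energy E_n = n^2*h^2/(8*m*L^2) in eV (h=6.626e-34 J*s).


E = n^2 * h^2 / (8 * m * L^2)
= 4^2 * (6.626e-34)^2 / (8 * 9.109e-31 * (0.74e-9)^2)
= 16 * 4.3904e-67 / (8 * 9.109e-31 * 5.4760e-19)
= 1.7603e-18 J
= 10.9884 eV

10.9884


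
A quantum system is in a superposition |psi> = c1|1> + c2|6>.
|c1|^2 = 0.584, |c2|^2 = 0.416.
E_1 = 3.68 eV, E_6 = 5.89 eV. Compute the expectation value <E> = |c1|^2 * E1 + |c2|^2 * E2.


<E> = |c1|^2 * E1 + |c2|^2 * E2
= 0.584 * 3.68 + 0.416 * 5.89
= 2.1491 + 2.4502
= 4.5994 eV

4.5994


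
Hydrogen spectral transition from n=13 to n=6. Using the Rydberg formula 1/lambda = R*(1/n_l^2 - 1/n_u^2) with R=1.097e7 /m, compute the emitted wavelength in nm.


1/lambda = R * (1/n_l^2 - 1/n_u^2)
= 1.097e7 * (1/6^2 - 1/13^2)
= 1.097e7 * (0.027778 - 0.005917)
= 1.097e7 * 0.021861
= 2.3981e+05 /m
lambda = 1 / 2.3981e+05 = 4169.9509 nm

4169.9509


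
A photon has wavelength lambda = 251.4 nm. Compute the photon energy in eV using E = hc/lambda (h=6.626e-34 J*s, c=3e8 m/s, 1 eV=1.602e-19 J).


E = hc / lambda
= (6.626e-34)(3e8) / (251.4e-9)
= 1.9878e-25 / 2.5140e-07
= 7.9069e-19 J
Converting to eV: 7.9069e-19 / 1.602e-19
= 4.9357 eV

4.9357


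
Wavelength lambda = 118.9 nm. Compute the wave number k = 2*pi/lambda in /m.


k = 2 * pi / lambda
= 6.2832 / (118.9e-9)
= 6.2832 / 1.1890e-07
= 5.2844e+07 /m

5.2844e+07


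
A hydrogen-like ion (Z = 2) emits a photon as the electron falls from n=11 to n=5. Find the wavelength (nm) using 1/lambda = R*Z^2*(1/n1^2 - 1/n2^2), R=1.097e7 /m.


1/lambda = R * Z^2 * (1/n1^2 - 1/n2^2)
= 1.097e7 * 2^2 * (1/5^2 - 1/11^2)
= 1.097e7 * 4 * (0.04 - 0.008264)
= 1.3926e+06 /m
lambda = 1 / 1.3926e+06
= 718.1043 nm

718.1043


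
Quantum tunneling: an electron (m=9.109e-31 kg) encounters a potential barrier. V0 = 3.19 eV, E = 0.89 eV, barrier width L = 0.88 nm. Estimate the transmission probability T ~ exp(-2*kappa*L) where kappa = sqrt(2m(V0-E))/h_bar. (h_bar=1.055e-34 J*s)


V0 - E = 2.3 eV = 3.6846e-19 J
kappa = sqrt(2 * m * (V0-E)) / h_bar
= sqrt(2 * 9.109e-31 * 3.6846e-19) / 1.055e-34
= 7.7659e+09 /m
2*kappa*L = 2 * 7.7659e+09 * 0.88e-9
= 13.668
T = exp(-13.668) = 1.158918e-06

1.158918e-06


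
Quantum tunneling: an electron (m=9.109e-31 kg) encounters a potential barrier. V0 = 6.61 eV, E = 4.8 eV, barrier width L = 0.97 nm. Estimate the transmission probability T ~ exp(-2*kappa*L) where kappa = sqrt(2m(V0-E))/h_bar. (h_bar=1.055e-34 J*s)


V0 - E = 1.81 eV = 2.8996e-19 J
kappa = sqrt(2 * m * (V0-E)) / h_bar
= sqrt(2 * 9.109e-31 * 2.8996e-19) / 1.055e-34
= 6.8892e+09 /m
2*kappa*L = 2 * 6.8892e+09 * 0.97e-9
= 13.365
T = exp(-13.365) = 1.569055e-06

1.569055e-06


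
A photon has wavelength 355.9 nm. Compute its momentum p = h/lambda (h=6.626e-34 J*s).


p = h / lambda
= 6.626e-34 / (355.9e-9)
= 6.626e-34 / 3.5590e-07
= 1.8618e-27 kg*m/s

1.8618e-27


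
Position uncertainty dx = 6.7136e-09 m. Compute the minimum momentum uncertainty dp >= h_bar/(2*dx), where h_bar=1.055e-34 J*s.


dp = h_bar / (2 * dx)
= 1.055e-34 / (2 * 6.7136e-09)
= 1.055e-34 / 1.3427e-08
= 7.8572e-27 kg*m/s

7.8572e-27


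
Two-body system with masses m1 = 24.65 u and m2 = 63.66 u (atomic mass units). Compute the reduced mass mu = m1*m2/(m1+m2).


mu = m1 * m2 / (m1 + m2)
= 24.65 * 63.66 / (24.65 + 63.66)
= 1569.219 / 88.31
= 17.7694 u

17.7694


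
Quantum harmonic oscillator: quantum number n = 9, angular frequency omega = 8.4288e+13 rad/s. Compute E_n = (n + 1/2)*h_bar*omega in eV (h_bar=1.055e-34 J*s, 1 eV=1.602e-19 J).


E = (n + 1/2) * h_bar * omega
= (9 + 0.5) * 1.055e-34 * 8.4288e+13
= 9.5 * 8.8924e-21
= 8.4478e-20 J
= 0.5273 eV

0.5273


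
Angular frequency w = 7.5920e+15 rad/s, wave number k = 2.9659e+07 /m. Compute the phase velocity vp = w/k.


vp = w / k
= 7.5920e+15 / 2.9659e+07
= 2.5598e+08 m/s

2.5598e+08


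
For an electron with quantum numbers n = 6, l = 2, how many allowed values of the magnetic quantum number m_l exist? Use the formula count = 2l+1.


m_l ranges from -l to +l in integer steps
So m_l goes from -2 to +2
Count = 2l + 1 = 2*2 + 1
= 5

5


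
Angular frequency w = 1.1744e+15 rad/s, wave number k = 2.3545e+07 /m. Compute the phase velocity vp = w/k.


vp = w / k
= 1.1744e+15 / 2.3545e+07
= 4.9879e+07 m/s

4.9879e+07


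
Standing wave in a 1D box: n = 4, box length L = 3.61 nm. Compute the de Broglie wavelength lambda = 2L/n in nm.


lambda = 2L / n
= 2 * 3.61 / 4
= 7.22 / 4
= 1.805 nm

1.805


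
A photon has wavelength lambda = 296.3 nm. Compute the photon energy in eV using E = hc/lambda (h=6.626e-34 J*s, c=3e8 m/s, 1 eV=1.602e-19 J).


E = hc / lambda
= (6.626e-34)(3e8) / (296.3e-9)
= 1.9878e-25 / 2.9630e-07
= 6.7087e-19 J
Converting to eV: 6.7087e-19 / 1.602e-19
= 4.1877 eV

4.1877


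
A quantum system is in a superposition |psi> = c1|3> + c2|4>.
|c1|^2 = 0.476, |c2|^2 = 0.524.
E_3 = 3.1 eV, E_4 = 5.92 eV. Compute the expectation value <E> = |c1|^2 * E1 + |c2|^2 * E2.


<E> = |c1|^2 * E1 + |c2|^2 * E2
= 0.476 * 3.1 + 0.524 * 5.92
= 1.4756 + 3.1021
= 4.5777 eV

4.5777


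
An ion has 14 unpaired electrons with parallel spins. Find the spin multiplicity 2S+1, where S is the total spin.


Total spin S = N * (1/2) = 14 * 0.5 = 7.0
Spin multiplicity = 2S + 1
= 2 * 7.0 + 1
= 15

15


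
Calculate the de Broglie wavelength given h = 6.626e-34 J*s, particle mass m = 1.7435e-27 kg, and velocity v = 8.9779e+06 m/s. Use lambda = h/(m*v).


lambda = h / (m * v)
= 6.626e-34 / (1.7435e-27 * 8.9779e+06)
= 6.626e-34 / 1.5653e-20
= 4.2331e-14 m

4.2331e-14


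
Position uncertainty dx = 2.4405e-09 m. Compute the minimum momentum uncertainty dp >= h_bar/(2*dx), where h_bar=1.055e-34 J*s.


dp = h_bar / (2 * dx)
= 1.055e-34 / (2 * 2.4405e-09)
= 1.055e-34 / 4.8810e-09
= 2.1614e-26 kg*m/s

2.1614e-26


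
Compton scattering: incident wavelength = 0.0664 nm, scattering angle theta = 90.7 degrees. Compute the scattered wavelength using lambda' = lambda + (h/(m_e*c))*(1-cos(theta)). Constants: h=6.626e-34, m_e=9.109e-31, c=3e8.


Compton wavelength: h/(m_e*c) = 2.4247e-12 m
d_lambda = 2.4247e-12 * (1 - cos(90.7 deg))
= 2.4247e-12 * 1.012217
= 2.4543e-12 m = 0.002454 nm
lambda' = 0.0664 + 0.002454
= 0.068854 nm

0.068854


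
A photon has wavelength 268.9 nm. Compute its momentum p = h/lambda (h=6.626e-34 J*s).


p = h / lambda
= 6.626e-34 / (268.9e-9)
= 6.626e-34 / 2.6890e-07
= 2.4641e-27 kg*m/s

2.4641e-27


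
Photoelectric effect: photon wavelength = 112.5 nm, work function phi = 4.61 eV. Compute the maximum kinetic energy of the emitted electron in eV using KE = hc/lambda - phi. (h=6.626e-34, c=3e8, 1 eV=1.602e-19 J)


E_photon = hc / lambda
= (6.626e-34)(3e8) / (112.5e-9)
= 1.7669e-18 J
= 11.0295 eV
KE = E_photon - phi
= 11.0295 - 4.61
= 6.4195 eV

6.4195


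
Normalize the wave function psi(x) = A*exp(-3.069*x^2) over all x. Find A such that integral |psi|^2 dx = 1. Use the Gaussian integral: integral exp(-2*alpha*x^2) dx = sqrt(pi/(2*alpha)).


integral |psi|^2 dx = A^2 * sqrt(pi/(2*alpha)) = 1
A^2 = sqrt(2*alpha/pi)
= sqrt(2 * 3.069 / pi)
= 1.397779
A = sqrt(1.397779)
= 1.1823

1.1823


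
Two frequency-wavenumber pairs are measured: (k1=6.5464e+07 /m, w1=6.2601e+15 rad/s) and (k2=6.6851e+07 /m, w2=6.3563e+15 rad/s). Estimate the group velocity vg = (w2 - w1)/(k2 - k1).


vg = (w2 - w1) / (k2 - k1)
= (6.3563e+15 - 6.2601e+15) / (6.6851e+07 - 6.5464e+07)
= 9.6200e+13 / 1.3870e+06
= 6.9358e+07 m/s

6.9358e+07


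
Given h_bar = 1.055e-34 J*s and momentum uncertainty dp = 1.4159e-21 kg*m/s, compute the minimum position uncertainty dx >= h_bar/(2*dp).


dx = h_bar / (2 * dp)
= 1.055e-34 / (2 * 1.4159e-21)
= 1.055e-34 / 2.8318e-21
= 3.7255e-14 m

3.7255e-14


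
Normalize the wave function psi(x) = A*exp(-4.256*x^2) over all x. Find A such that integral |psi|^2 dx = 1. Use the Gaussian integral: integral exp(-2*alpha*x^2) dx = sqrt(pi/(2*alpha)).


integral |psi|^2 dx = A^2 * sqrt(pi/(2*alpha)) = 1
A^2 = sqrt(2*alpha/pi)
= sqrt(2 * 4.256 / pi)
= 1.646042
A = sqrt(1.646042)
= 1.283

1.283


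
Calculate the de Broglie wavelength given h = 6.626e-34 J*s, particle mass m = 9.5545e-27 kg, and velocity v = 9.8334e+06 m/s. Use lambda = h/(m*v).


lambda = h / (m * v)
= 6.626e-34 / (9.5545e-27 * 9.8334e+06)
= 6.626e-34 / 9.3953e-20
= 7.0524e-15 m

7.0524e-15


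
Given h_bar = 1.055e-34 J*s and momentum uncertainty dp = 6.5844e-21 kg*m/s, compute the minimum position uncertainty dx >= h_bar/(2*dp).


dx = h_bar / (2 * dp)
= 1.055e-34 / (2 * 6.5844e-21)
= 1.055e-34 / 1.3169e-20
= 8.0114e-15 m

8.0114e-15


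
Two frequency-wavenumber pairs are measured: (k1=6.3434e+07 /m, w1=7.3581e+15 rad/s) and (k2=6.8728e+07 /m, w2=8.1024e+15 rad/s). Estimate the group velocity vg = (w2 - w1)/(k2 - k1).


vg = (w2 - w1) / (k2 - k1)
= (8.1024e+15 - 7.3581e+15) / (6.8728e+07 - 6.3434e+07)
= 7.4430e+14 / 5.2940e+06
= 1.4059e+08 m/s

1.4059e+08


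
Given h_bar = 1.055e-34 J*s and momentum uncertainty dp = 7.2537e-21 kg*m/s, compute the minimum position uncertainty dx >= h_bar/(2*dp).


dx = h_bar / (2 * dp)
= 1.055e-34 / (2 * 7.2537e-21)
= 1.055e-34 / 1.4507e-20
= 7.2722e-15 m

7.2722e-15


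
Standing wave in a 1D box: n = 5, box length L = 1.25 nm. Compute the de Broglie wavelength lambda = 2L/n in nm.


lambda = 2L / n
= 2 * 1.25 / 5
= 2.5 / 5
= 0.5 nm

0.5


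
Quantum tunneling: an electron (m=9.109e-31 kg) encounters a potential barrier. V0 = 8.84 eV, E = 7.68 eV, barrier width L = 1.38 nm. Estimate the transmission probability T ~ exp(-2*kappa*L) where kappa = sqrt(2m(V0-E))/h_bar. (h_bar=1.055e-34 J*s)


V0 - E = 1.16 eV = 1.8583e-19 J
kappa = sqrt(2 * m * (V0-E)) / h_bar
= sqrt(2 * 9.109e-31 * 1.8583e-19) / 1.055e-34
= 5.5152e+09 /m
2*kappa*L = 2 * 5.5152e+09 * 1.38e-9
= 15.2218
T = exp(-15.2218) = 2.450405e-07

2.450405e-07


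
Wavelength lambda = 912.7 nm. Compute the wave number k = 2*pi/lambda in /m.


k = 2 * pi / lambda
= 6.2832 / (912.7e-9)
= 6.2832 / 9.1270e-07
= 6.8842e+06 /m

6.8842e+06


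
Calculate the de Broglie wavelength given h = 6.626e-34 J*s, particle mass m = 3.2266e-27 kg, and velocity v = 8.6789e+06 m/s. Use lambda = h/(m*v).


lambda = h / (m * v)
= 6.626e-34 / (3.2266e-27 * 8.6789e+06)
= 6.626e-34 / 2.8003e-20
= 2.3661e-14 m

2.3661e-14


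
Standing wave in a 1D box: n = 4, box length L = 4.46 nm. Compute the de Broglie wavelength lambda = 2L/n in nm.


lambda = 2L / n
= 2 * 4.46 / 4
= 8.92 / 4
= 2.23 nm

2.23


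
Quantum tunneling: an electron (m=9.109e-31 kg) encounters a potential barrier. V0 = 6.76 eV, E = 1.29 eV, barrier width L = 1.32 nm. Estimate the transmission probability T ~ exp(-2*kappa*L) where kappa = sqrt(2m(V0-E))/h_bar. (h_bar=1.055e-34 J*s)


V0 - E = 5.47 eV = 8.7629e-19 J
kappa = sqrt(2 * m * (V0-E)) / h_bar
= sqrt(2 * 9.109e-31 * 8.7629e-19) / 1.055e-34
= 1.1976e+10 /m
2*kappa*L = 2 * 1.1976e+10 * 1.32e-9
= 31.6174
T = exp(-31.6174) = 1.856604e-14

1.856604e-14


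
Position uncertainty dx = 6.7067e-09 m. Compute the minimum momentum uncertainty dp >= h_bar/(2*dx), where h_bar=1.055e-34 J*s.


dp = h_bar / (2 * dx)
= 1.055e-34 / (2 * 6.7067e-09)
= 1.055e-34 / 1.3413e-08
= 7.8653e-27 kg*m/s

7.8653e-27


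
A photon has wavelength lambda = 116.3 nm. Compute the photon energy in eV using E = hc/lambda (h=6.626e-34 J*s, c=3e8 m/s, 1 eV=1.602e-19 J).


E = hc / lambda
= (6.626e-34)(3e8) / (116.3e-9)
= 1.9878e-25 / 1.1630e-07
= 1.7092e-18 J
Converting to eV: 1.7092e-18 / 1.602e-19
= 10.6692 eV

10.6692


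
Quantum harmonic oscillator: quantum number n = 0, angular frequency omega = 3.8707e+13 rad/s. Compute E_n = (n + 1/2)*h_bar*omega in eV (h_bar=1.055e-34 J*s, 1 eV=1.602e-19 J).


E = (n + 1/2) * h_bar * omega
= (0 + 0.5) * 1.055e-34 * 3.8707e+13
= 0.5 * 4.0836e-21
= 2.0418e-21 J
= 0.0127 eV

0.0127


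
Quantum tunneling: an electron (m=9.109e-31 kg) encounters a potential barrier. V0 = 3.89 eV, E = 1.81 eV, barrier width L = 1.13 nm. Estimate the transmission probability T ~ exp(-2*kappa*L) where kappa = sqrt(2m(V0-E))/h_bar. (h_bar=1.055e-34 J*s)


V0 - E = 2.08 eV = 3.3322e-19 J
kappa = sqrt(2 * m * (V0-E)) / h_bar
= sqrt(2 * 9.109e-31 * 3.3322e-19) / 1.055e-34
= 7.3852e+09 /m
2*kappa*L = 2 * 7.3852e+09 * 1.13e-9
= 16.6905
T = exp(-16.6905) = 5.641694e-08

5.641694e-08


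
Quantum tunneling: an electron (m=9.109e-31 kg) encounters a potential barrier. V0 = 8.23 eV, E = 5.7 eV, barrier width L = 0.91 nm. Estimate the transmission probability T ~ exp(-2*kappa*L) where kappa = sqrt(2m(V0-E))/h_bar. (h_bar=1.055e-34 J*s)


V0 - E = 2.53 eV = 4.0531e-19 J
kappa = sqrt(2 * m * (V0-E)) / h_bar
= sqrt(2 * 9.109e-31 * 4.0531e-19) / 1.055e-34
= 8.1450e+09 /m
2*kappa*L = 2 * 8.1450e+09 * 0.91e-9
= 14.8238
T = exp(-14.8238) = 3.648270e-07

3.648270e-07


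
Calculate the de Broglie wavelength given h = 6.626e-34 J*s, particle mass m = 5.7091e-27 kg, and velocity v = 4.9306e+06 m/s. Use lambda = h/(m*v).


lambda = h / (m * v)
= 6.626e-34 / (5.7091e-27 * 4.9306e+06)
= 6.626e-34 / 2.8149e-20
= 2.3539e-14 m

2.3539e-14


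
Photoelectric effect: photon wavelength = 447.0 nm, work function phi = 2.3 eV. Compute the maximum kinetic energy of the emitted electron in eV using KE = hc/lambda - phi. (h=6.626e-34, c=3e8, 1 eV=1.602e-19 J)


E_photon = hc / lambda
= (6.626e-34)(3e8) / (447.0e-9)
= 4.4470e-19 J
= 2.7759 eV
KE = E_photon - phi
= 2.7759 - 2.3
= 0.4759 eV

0.4759


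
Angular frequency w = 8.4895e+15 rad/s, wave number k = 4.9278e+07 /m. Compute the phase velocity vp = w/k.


vp = w / k
= 8.4895e+15 / 4.9278e+07
= 1.7228e+08 m/s

1.7228e+08


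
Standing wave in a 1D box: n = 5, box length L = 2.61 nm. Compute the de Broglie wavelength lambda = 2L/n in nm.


lambda = 2L / n
= 2 * 2.61 / 5
= 5.22 / 5
= 1.044 nm

1.044


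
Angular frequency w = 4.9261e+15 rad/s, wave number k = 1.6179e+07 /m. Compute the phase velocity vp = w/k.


vp = w / k
= 4.9261e+15 / 1.6179e+07
= 3.0447e+08 m/s

3.0447e+08


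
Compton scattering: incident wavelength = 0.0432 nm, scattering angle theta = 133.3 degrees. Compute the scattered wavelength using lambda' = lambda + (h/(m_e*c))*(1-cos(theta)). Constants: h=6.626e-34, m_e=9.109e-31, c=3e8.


Compton wavelength: h/(m_e*c) = 2.4247e-12 m
d_lambda = 2.4247e-12 * (1 - cos(133.3 deg))
= 2.4247e-12 * 1.685818
= 4.0876e-12 m = 0.004088 nm
lambda' = 0.0432 + 0.004088
= 0.047288 nm

0.047288


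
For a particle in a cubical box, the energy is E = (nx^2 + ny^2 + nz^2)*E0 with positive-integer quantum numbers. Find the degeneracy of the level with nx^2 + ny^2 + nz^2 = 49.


Enumerate all (nx, ny, nz) with nx^2 + ny^2 + nz^2 = 49:
(2,3,6)
(2,6,3)
(3,2,6)
(3,6,2)
(6,2,3)
(6,3,2)
Total degeneracy = 6

6


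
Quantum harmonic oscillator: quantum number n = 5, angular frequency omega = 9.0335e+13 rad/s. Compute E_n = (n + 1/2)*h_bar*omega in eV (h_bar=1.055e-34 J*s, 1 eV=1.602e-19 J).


E = (n + 1/2) * h_bar * omega
= (5 + 0.5) * 1.055e-34 * 9.0335e+13
= 5.5 * 9.5303e-21
= 5.2417e-20 J
= 0.3272 eV

0.3272


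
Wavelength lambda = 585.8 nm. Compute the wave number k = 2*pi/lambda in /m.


k = 2 * pi / lambda
= 6.2832 / (585.8e-9)
= 6.2832 / 5.8580e-07
= 1.0726e+07 /m

1.0726e+07


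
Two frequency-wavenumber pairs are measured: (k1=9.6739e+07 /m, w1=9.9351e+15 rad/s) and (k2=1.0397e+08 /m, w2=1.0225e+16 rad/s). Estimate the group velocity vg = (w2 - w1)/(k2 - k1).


vg = (w2 - w1) / (k2 - k1)
= (1.0225e+16 - 9.9351e+15) / (1.0397e+08 - 9.6739e+07)
= 2.8990e+14 / 7.2310e+06
= 4.0091e+07 m/s

4.0091e+07


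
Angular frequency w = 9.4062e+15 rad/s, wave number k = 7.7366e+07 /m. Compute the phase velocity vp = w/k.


vp = w / k
= 9.4062e+15 / 7.7366e+07
= 1.2158e+08 m/s

1.2158e+08


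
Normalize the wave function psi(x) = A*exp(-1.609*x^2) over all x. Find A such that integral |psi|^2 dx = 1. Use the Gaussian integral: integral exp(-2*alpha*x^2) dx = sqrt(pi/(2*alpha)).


integral |psi|^2 dx = A^2 * sqrt(pi/(2*alpha)) = 1
A^2 = sqrt(2*alpha/pi)
= sqrt(2 * 1.609 / pi)
= 1.012088
A = sqrt(1.012088)
= 1.006

1.006
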